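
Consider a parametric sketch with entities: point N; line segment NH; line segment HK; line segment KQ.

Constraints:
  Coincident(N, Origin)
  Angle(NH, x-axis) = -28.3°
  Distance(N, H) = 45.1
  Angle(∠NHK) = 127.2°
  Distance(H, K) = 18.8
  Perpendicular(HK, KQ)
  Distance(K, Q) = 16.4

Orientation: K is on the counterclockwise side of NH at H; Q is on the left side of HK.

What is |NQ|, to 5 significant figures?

50.034

∠NHK = 127.2°, so HK runs at -28.3° + (180° − 127.2°) = 24.500° from the x-axis; with |HK| = 18.8, K = H + 18.8·(cos 24.500°, sin 24.500°) = (56.817, -13.585). HK is perpendicular to KQ; with |KQ| = 16.4 on the left of HK, Q = K + 16.4·(-0.41469, 0.90996) = (50.016, 1.3382). Then |NQ| = |Q − N| = 50.034.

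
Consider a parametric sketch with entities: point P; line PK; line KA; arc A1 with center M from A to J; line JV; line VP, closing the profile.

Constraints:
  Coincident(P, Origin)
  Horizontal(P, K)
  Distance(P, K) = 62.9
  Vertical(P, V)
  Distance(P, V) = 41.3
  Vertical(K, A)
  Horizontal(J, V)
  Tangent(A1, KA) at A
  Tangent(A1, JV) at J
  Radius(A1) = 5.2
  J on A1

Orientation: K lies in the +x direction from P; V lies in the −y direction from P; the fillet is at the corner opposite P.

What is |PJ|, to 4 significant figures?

70.96

P is at the origin; P and K share the same y with |PK| = 62.9 and K on the +x side, so K = (62.90, 0.000). P and V share the same x with |PV| = 41.3 and V on the −y side, so V = (0.000, -41.30). The virtual corner opposite P is at (62.90, -41.30). Tangency of A1 to KA means the radius MA is perpendicular to KA and tangency of A1 to JV means the radius MJ is perpendicular to JV, with radius 5.2, so the center M sits 5.2 in from both sides at M = (57.70, -36.10). That places the tangent points at A = (62.90, -36.10) on KA and J = (57.70, -41.30) on JV. Then |PJ| = |J − P| = 70.96.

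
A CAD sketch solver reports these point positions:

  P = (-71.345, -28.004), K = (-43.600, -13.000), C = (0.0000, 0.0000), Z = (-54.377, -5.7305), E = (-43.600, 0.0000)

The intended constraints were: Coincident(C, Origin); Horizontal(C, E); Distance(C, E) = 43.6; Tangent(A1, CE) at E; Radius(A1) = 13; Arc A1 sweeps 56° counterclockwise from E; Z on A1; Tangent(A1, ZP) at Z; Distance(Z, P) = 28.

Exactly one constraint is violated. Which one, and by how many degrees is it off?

Tangent(A1, ZP) at Z — off by 3.30°.

C = (0.00, 0.00) ✓; C.y = 0.00, E.y = 0.00 ✓; |CE| = 43.60 ✓; ∠(KE, EC) = 90.00° ✓; |KE| = 13.00 ✓; bearing(K→Z) − bearing(K→E) = 56.00° ✓; |KZ| = 13.00 ✓; ∠(KZ, ZP) = 93.30° ✗; |ZP| = 28.00 ✓.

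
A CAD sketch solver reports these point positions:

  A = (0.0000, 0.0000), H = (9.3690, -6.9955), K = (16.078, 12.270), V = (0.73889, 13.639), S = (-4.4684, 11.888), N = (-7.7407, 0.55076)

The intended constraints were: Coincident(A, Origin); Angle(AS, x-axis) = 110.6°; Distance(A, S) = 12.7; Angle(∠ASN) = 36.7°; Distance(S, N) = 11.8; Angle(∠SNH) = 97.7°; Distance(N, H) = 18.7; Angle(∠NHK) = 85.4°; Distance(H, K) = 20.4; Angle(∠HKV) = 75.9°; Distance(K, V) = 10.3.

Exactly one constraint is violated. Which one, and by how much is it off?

Distance(K, V) = 10.3 — off by 5.10.

A = (0.00, 0.00) ✓; AS at 110.6° ✓; |AS| = 12.70 ✓; ∠ASN = 36.70° ✓; |SN| = 11.80 ✓; ∠SNH = 97.70° ✓; |NH| = 18.70 ✓; ∠NHK = 85.40° ✓; |HK| = 20.40 ✓; ∠HKV = 75.90° ✓; |KV| = 15.40 ✗.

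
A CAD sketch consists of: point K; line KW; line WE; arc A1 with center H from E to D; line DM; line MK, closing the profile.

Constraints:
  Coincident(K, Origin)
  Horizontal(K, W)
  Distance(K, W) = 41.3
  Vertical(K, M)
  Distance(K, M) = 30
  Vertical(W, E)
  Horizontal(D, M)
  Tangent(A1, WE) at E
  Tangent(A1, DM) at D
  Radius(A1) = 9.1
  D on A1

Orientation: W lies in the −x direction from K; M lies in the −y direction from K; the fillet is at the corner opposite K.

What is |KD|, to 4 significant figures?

44.01

K is at the origin; K and W share the same y with |KW| = 41.3 and W on the −x side, so W = (-41.30, 0.000). KM is vertical with |KM| = 30.0 and M on the −y side, so M = (0.000, -30.00). The virtual corner opposite K is at (-41.30, -30.00). Since A1 is tangent to WE there, HE ⟂ WE and the tangent condition forces HD to be normal to DM, with radius 9.1, so the center H sits 9.1 in from both sides at H = (-32.20, -20.90). That places the tangent points at E = (-41.30, -20.90) on WE and D = (-32.20, -30.00) on DM. Then |KD| = |D − K| = 44.01.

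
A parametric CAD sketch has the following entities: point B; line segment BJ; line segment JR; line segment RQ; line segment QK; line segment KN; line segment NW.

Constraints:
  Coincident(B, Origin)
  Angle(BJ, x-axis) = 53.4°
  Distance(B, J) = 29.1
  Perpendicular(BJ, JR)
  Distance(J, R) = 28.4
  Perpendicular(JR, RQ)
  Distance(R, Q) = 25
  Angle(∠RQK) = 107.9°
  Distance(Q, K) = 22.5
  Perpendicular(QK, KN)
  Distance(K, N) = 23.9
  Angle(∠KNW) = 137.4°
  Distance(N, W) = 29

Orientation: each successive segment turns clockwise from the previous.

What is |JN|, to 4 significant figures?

9.179

∠RQK = 107.9° gives QK at 161.3° from the x-axis; with |QK| = 22.5, K = (3.932, -6.427). The perpendicularity gives KN at right angles to QK, so KN runs at 71.30°; with |KN| = 23.9, N = (11.59, 16.21). Then |JN| = |N − J| = 9.179.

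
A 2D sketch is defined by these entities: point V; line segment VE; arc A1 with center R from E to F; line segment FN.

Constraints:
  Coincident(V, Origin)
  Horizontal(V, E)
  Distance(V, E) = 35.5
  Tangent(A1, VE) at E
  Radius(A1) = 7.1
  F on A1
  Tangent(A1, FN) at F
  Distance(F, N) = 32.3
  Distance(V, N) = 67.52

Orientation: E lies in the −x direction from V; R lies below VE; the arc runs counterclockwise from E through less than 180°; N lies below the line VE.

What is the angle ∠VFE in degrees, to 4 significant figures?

21.30°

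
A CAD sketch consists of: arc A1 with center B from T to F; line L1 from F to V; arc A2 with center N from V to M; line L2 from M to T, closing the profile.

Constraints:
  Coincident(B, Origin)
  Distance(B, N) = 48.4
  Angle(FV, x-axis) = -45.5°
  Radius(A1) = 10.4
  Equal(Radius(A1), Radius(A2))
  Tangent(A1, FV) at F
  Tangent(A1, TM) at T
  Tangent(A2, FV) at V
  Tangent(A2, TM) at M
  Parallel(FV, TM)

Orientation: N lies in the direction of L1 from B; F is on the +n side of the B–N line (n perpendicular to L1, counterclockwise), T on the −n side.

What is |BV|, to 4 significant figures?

49.50

The slot axis is L1's direction at -45.5°, so u = (cos -45.5°, sin -45.5°) = (0.7009, -0.7133) and n = (−sin -45.5°, cos -45.5°) = (0.7133, 0.7009). B is at the origin and N lies 48.4 along u from B, so N = 48.4·u = (33.92, -34.52). Tangency of A1 to both parallel lines with radius 10.4 puts F and T at B ± 10.4·n: F = (7.418, 7.289), T = (-7.418, -7.289). Equal radii place V and M the same way about N: V = N + 10.4·n = (41.34, -27.23), M = N − 10.4·n = (26.51, -41.81). Then |BV| = |V − B| = 49.50.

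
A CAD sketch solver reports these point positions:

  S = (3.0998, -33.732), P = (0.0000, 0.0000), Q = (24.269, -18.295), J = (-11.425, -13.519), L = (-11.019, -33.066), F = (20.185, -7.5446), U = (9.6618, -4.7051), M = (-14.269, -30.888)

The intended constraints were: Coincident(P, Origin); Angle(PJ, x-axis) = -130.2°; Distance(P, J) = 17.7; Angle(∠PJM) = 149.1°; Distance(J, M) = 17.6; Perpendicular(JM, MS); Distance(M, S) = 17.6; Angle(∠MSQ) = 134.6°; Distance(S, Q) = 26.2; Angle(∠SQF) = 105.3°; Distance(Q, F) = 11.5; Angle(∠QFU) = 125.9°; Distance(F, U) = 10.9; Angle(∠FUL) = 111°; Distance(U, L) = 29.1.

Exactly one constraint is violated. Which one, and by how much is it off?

Distance(U, L) = 29.1 — off by 6.00.

P = (0.00, 0.00) ✓; PJ at -130.2° ✓; |PJ| = 17.70 ✓; ∠PJM = 149.1° ✓; |JM| = 17.60 ✓; ∠(JM, MS) = 90.00° ✓; |MS| = 17.60 ✓; ∠MSQ = 134.6° ✓; |SQ| = 26.20 ✓; ∠SQF = 105.3° ✓; |QF| = 11.50 ✓; ∠QFU = 125.9° ✓; |FU| = 10.90 ✓; ∠FUL = 111.0° ✓; |UL| = 35.10 ✗.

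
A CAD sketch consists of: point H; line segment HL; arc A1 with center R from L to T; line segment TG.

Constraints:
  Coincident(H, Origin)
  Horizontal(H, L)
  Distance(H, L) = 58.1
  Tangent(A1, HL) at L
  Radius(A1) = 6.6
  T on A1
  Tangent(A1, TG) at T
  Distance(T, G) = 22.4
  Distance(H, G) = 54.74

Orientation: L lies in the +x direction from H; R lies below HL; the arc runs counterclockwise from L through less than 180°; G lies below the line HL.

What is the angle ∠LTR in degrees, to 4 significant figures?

50.41°

H is at the origin; H and L share the same y with |HL| = 58.1 and L on the +x side, so L = (58.10, 0.000). A1 meets HL tangentially, so RL is at right angles to HL, so R = L + (0, -6.6) = (58.10, -6.600). Since RT ⟂ TG (tangency), |RG| = √(6.6² + 22.4²) = 23.35 regardless of where T sits on A1. So G lies on both circle(H, 54.74) and circle(R, 23.35); the below-HL intersection is G = (47.41, -27.36). T is the foot of the tangent from G: T = (51.62, -5.361).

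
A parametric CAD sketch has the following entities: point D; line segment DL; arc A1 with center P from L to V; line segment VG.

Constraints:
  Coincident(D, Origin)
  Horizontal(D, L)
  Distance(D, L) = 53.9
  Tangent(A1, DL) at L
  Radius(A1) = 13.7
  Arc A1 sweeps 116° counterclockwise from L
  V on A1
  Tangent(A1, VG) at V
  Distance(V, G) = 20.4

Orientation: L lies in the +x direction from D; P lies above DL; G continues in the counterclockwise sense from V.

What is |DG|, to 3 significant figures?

68.8

On A1, L sits at bearing -90° from P; a 116° counterclockwise sweep puts V at bearing 26°, so V = P + 13.7·(cos 26°, sin 26°) = (66.2, 19.7). Since A1 is tangent to VG there, PV ⟂ VG, so VG runs along (−sin 26°, cos 26°); with |VG| = 20.4, G = (57.3, 38.0). Then |DG| = |G − D| = 68.8.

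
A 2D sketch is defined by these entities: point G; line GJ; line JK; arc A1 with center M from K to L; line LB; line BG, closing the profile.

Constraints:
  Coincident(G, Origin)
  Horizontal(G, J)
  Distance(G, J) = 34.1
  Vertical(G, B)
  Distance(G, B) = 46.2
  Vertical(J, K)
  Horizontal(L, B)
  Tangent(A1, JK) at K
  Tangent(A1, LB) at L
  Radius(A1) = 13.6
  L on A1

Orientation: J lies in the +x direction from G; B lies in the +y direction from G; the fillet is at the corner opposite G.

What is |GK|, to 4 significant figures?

47.18

The virtual corner opposite G is at (34.10, 46.20). A1 meets JK tangentially, so MK is at right angles to JK and tangency of A1 to LB means the radius ML is perpendicular to LB, with radius 13.6, so the center M sits 13.6 in from both sides at M = (20.50, 32.60). That places the tangent points at K = (34.10, 32.60) on JK and L = (20.50, 46.20) on LB. Then |GK| = |K − G| = 47.18.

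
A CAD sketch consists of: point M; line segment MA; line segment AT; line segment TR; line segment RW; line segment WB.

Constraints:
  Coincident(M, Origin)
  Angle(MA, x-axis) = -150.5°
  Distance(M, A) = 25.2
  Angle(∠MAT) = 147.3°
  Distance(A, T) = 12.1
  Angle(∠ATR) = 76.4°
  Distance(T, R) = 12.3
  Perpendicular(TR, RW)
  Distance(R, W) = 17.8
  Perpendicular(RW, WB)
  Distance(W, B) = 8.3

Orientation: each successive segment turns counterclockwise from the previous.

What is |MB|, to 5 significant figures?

20.506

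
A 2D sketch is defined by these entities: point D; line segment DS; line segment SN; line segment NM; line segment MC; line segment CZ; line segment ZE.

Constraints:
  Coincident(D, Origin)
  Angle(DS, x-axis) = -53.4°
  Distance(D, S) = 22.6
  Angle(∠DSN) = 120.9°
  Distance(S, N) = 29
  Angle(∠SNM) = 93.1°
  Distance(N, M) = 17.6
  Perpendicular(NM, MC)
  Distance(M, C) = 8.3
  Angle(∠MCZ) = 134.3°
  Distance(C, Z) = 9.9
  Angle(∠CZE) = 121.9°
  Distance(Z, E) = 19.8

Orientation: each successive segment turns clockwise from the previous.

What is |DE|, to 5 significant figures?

40.464

∠MCZ = 134.3° gives CZ at 24.900° from the x-axis; with |CZ| = 9.9, Z = (-2.4872, -27.093). ∠CZE = 121.9° gives ZE at -33.200° from the x-axis; with |ZE| = 19.8, E = (14.081, -37.935). Then |DE| = |E − D| = 40.464.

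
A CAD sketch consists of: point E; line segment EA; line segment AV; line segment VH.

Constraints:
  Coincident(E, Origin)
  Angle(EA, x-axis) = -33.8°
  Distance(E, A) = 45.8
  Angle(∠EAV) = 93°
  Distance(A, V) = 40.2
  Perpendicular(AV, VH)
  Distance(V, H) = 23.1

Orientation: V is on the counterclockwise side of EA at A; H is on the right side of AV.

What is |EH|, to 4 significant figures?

80.95

E is at the origin; EA runs at -33.8° with length 45.8, so A = 45.8·(cos -33.8°, sin -33.8°) = (38.06, -25.48). ∠EAV = 93.0°, so AV runs at -33.8° + (180° − 93.0°) = 53.20° from the x-axis; with |AV| = 40.2, V = A + 40.2·(cos 53.20°, sin 53.20°) = (62.14, 6.711). AV is perpendicular to VH; with |VH| = 23.1 on the right of AV, H = V + 23.1·(0.8007, -0.5990) = (80.64, -7.126). Then |EH| = |H − E| = 80.95.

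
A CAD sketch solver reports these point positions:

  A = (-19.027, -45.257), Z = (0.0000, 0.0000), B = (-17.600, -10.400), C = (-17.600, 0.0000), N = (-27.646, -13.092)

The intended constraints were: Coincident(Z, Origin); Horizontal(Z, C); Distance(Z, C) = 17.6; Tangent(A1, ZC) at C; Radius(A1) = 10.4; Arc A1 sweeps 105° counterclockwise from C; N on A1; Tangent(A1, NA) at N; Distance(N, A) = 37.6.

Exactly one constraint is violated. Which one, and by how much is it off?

Distance(N, A) = 37.6 — off by 4.30.

Z = (0.00, 0.00) ✓; Z.y = 0.00, C.y = 0.00 ✓; |ZC| = 17.60 ✓; ∠(BC, CZ) = 90.00° ✓; |BC| = 10.40 ✓; bearing(B→N) − bearing(B→C) = 105.0° ✓; |BN| = 10.40 ✓; ∠(BN, NA) = 90.00° ✓; |NA| = 33.30 ✗.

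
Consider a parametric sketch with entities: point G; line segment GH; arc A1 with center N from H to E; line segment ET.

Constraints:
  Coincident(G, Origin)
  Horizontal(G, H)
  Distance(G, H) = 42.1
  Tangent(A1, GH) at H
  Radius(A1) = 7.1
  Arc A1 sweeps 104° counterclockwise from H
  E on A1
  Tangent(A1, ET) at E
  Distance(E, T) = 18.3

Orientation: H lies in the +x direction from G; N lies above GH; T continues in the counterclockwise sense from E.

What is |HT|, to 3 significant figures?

26.7

G is at the origin; G and H share the same y with |GH| = 42.1 and H on the +x side, so H = (42.1, 0.00). A1 meets GH tangentially, so NH is at right angles to GH, so N = H + (0, 7.1) = (42.1, 7.10). On A1, H sits at bearing -90° from N; a 104° counterclockwise sweep puts E at bearing 14°, so E = N + 7.1·(cos 14°, sin 14°) = (49.0, 8.82). The tangent condition forces NE to be normal to ET, so ET runs along (−sin 14°, cos 14°); with |ET| = 18.3, T = (44.6, 26.6). Then |HT| = |T − H| = 26.7.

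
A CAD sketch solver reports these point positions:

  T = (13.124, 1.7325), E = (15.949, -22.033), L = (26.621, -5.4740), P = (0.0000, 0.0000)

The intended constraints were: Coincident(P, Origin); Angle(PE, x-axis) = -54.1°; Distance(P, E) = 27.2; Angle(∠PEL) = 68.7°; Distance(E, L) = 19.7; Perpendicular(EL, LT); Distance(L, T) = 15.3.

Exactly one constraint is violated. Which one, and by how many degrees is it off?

Perpendicular(EL, LT) — off by 4.70°.

P = (0.00, 0.00) ✓; PE at -54.10° ✓; |PE| = 27.20 ✓; ∠PEL = 68.70° ✓; |EL| = 19.70 ✓; ∠(EL, LT) = 94.70° ✗; |LT| = 15.30 ✓.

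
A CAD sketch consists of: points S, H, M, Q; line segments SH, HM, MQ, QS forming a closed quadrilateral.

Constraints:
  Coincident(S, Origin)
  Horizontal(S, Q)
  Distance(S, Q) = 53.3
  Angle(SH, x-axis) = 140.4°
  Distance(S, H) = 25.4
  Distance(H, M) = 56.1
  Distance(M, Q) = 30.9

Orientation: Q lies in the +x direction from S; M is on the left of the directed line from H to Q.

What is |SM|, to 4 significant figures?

43.89

Checks: |HM| = 56.10 ✓; |MQ| = 30.90 ✓.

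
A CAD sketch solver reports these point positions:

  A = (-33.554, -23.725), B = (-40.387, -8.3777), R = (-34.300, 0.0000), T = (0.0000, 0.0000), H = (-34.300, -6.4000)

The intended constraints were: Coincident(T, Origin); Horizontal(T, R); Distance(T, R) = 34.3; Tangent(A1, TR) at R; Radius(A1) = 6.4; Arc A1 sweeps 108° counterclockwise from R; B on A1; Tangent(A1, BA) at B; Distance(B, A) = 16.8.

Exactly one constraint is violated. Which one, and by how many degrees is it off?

Tangent(A1, BA) at B — off by 6.00°.

T = (0.00, 0.00) ✓; T.y = 0.00, R.y = 0.00 ✓; |TR| = 34.30 ✓; ∠(HR, RT) = 90.00° ✓; |HR| = 6.400 ✓; bearing(H→B) − bearing(H→R) = 108.0° ✓; |HB| = 6.400 ✓; ∠(HB, BA) = 84.00° ✗; |BA| = 16.80 ✓.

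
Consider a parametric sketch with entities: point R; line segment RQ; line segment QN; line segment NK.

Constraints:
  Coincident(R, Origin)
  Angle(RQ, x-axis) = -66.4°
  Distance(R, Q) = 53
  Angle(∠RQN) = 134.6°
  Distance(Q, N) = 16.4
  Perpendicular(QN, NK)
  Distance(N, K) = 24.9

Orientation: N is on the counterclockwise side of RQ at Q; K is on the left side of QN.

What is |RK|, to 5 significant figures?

55.130

R is at the origin; RQ runs at -66.4° with length 53.0, so Q = 53.0·(cos -66.4°, sin -66.4°) = (21.218, -48.567). ∠RQN = 134.6°, so QN runs at -66.4° + (180° − 134.6°) = -21.000° from the x-axis; with |QN| = 16.4, N = Q + 16.4·(cos -21.000°, sin -21.000°) = (36.529, -54.444). The perpendicularity gives NK at right angles to QN; with |NK| = 24.9 on the left of QN, K = N + 24.9·(0.35837, 0.93358) = (45.453, -31.198). Then |RK| = |K − R| = 55.130.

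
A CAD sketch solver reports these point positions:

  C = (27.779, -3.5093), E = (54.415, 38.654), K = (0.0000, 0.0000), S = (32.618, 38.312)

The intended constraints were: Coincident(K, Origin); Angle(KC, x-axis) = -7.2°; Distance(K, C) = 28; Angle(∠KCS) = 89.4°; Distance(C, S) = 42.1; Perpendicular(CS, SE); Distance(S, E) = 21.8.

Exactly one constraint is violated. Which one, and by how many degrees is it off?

Perpendicular(CS, SE) — off by 7.50°.

K = (0.00, 0.00) ✓; KC at -7.200° ✓; |KC| = 28.00 ✓; ∠KCS = 89.40° ✓; |CS| = 42.10 ✓; ∠(CS, SE) = 82.50° ✗; |SE| = 21.80 ✓.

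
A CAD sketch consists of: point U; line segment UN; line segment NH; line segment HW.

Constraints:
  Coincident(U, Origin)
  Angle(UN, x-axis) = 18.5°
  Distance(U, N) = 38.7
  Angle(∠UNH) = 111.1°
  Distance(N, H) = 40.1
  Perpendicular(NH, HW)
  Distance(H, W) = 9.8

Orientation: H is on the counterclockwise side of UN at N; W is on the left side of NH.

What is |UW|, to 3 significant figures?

60.1

U is at the origin; UN runs at 18.5° with length 38.7, so N = 38.7·(cos 18.5°, sin 18.5°) = (36.7, 12.3). ∠UNH = 111.1°, so NH runs at 18.5° + (180° − 111.1°) = 87.4° from the x-axis; with |NH| = 40.1, H = N + 40.1·(cos 87.4°, sin 87.4°) = (38.5, 52.3). NH is perpendicular to HW; with |HW| = 9.8 on the left of NH, W = H + 9.8·(-0.999, 0.0454) = (28.7, 52.8). Then |UW| = |W − U| = 60.1.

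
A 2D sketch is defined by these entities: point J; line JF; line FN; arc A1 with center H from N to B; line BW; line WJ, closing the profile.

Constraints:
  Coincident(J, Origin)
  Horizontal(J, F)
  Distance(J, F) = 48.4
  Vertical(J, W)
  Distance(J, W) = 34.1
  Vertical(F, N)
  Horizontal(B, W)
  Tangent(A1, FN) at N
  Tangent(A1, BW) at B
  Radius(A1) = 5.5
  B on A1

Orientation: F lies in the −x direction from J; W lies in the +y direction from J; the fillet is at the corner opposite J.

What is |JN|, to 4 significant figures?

56.22

The virtual corner opposite J is at (-48.40, 34.10). A1 meets FN tangentially, so HN is at right angles to FN and tangency of A1 to BW means the radius HB is perpendicular to BW, with radius 5.5, so the center H sits 5.5 in from both sides at H = (-42.90, 28.60). That places the tangent points at N = (-48.40, 28.60) on FN and B = (-42.90, 34.10) on BW. Then |JN| = |N − J| = 56.22.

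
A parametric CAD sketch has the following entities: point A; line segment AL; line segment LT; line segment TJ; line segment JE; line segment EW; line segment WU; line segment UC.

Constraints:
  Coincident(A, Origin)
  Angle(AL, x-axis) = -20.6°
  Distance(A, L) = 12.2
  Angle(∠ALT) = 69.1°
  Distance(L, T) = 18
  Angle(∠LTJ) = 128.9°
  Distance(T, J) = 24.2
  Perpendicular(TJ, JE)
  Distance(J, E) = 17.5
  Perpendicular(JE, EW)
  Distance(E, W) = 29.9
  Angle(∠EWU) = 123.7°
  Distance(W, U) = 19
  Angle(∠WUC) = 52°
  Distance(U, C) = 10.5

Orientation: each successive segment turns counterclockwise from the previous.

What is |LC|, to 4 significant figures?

12.79

A is at the origin; AL runs at -20.6° with length 12.2, so L = (11.42, -4.292). ∠ALT = 69.1° gives LT at 90.30° from the x-axis; with |LT| = 18.0, T = (11.33, 13.71). ∠LTJ = 128.9° gives TJ at 141.4° from the x-axis; with |TJ| = 24.2, J = (-7.587, 28.81). The perpendicularity gives JE at right angles to TJ, so JE runs at -128.6°; with |JE| = 17.5, E = (-18.51, 15.13). JE ⟂ EW, so EW runs at -38.60°; with |EW| = 29.9, W = (4.862, -3.525). ∠EWU = 123.7° gives WU at 17.70° from the x-axis; with |WU| = 19.0, U = (22.96, 2.251). ∠WUC = 52.0° gives UC at 145.7° from the x-axis; with |UC| = 10.5, C = (14.29, 8.168). Then |LC| = |C − L| = 12.79.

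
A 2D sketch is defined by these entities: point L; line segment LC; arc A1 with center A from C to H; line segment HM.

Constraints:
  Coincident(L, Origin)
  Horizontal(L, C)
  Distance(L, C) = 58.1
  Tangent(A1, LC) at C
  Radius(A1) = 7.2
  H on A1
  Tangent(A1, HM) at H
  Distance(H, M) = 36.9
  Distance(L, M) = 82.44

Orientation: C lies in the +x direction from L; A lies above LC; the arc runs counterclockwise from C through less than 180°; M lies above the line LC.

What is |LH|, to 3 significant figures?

65.5

Checks: L.y = 0.00, C.y = 0.00 ✓; |AH| = 7.200 ✓; ∠(AH, HM) = 90.00° ✓; |HM| = 36.90 ✓; |LM| = 82.44 ✓.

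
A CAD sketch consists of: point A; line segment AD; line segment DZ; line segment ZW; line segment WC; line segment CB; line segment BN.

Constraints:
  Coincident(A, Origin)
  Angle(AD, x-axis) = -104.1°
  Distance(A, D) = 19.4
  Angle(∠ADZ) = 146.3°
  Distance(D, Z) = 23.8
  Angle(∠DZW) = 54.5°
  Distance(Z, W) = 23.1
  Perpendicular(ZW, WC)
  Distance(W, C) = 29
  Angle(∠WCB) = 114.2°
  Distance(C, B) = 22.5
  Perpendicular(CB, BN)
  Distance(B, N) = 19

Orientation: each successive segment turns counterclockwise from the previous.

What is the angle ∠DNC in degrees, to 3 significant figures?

20.5°

A is at the origin; AD runs at -104.1° with length 19.4, so D = (-4.73, -18.8). ∠ADZ = 146.3° gives DZ at -70.4° from the x-axis; with |DZ| = 23.8, Z = (3.26, -41.2). ∠DZW = 54.5° gives ZW at 55.1° from the x-axis; with |ZW| = 23.1, W = (16.5, -22.3). ZW ⟂ WC, so WC runs at 145°; with |WC| = 29.0, C = (-7.31, -5.70). ∠WCB = 114.2° gives CB at -149° from the x-axis; with |CB| = 22.5, B = (-26.6, -17.3). CB ⟂ BN, so BN runs at -59.1°; with |BN| = 19.0, N = (-16.9, -33.6). Then cos ∠DNC = ND·NC / (|ND||NC|), giving 20.5°.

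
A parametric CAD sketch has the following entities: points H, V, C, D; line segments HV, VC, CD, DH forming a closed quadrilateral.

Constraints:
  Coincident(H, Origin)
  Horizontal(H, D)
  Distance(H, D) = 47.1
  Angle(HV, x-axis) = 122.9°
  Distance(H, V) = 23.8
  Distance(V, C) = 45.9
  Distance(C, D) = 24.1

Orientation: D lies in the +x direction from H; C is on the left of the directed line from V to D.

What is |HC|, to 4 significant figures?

38.32

Checks: H = (0.00, 0.00) ✓; |VC| = 45.90 ✓; |CD| = 24.10 ✓.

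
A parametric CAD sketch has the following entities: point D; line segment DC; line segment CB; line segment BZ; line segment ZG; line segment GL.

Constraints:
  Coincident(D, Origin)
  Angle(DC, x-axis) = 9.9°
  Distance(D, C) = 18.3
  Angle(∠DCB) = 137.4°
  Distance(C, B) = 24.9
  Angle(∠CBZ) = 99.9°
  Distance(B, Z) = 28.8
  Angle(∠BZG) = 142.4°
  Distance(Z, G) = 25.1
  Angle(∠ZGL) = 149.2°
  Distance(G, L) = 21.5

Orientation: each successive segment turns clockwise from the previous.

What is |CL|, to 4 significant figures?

61.83

∠BZG = 142.4° gives ZG at -150.4° from the x-axis; with |ZG| = 25.1, G = (5.996, -49.25). ∠ZGL = 149.2° gives GL at 178.8° from the x-axis; with |GL| = 21.5, L = (-15.50, -48.80). Then |CL| = |L − C| = 61.83.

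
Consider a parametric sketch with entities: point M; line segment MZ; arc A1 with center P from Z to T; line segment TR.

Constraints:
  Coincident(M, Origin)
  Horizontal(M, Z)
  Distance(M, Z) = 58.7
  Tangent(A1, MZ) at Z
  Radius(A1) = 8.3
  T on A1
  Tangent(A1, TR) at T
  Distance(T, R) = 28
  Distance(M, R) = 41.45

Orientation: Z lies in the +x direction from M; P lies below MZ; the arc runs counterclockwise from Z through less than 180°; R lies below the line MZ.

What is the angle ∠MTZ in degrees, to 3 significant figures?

153°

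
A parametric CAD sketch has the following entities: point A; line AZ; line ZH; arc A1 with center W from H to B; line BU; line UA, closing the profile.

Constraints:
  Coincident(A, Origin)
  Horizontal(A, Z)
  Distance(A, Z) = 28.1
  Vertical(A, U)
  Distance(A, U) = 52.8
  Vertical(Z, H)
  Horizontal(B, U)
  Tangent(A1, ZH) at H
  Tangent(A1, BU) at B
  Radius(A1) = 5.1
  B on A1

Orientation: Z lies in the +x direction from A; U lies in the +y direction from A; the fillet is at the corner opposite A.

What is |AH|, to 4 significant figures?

55.36

A is at the origin; A and Z share the same y with |AZ| = 28.1 and Z on the +x side, so Z = (28.10, 0.000). A and U share the same x with |AU| = 52.8 and U on the +y side, so U = (0.000, 52.80). The virtual corner opposite A is at (28.10, 52.80). A1 meets ZH tangentially, so WH is at right angles to ZH and the tangent condition forces WB to be normal to BU, with radius 5.1, so the center W sits 5.1 in from both sides at W = (23.00, 47.70). That places the tangent points at H = (28.10, 47.70) on ZH and B = (23.00, 52.80) on BU. Then |AH| = |H − A| = 55.36.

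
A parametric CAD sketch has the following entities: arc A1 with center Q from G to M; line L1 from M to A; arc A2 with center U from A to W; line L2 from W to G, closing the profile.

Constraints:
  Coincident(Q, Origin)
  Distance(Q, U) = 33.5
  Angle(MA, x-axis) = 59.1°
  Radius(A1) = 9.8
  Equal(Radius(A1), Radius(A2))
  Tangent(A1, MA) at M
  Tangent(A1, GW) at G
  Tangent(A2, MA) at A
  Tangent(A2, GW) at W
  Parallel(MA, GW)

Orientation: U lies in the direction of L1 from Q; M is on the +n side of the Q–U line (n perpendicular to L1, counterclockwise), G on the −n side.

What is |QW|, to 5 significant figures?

34.904

Tangency of A1 to both parallel lines with radius 9.8 puts M and G at Q ± 9.8·n: M = (-8.4090, 5.0327), G = (8.4090, -5.0327). Equal radii place A and W the same way about U: A = U + 9.8·n = (8.7946, 33.778), W = U − 9.8·n = (25.613, 23.712). Then |QW| = |W − Q| = 34.904.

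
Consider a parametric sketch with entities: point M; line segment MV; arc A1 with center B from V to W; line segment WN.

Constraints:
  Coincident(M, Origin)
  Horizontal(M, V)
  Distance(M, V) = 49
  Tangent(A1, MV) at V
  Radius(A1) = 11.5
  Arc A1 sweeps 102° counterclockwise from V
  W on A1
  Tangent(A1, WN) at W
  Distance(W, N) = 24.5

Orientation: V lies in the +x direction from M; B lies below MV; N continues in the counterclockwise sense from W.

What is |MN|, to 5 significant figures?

57.173

On A1, V sits at bearing 90° from B; a 102° counterclockwise sweep puts W at bearing 192°, so W = B + 11.5·(cos 192°, sin 192°) = (37.751, -13.891). Since A1 is tangent to WN there, BW ⟂ WN, so WN runs along (−sin 192°, cos 192°); with |WN| = 24.5, N = (42.845, -37.856). Then |MN| = |N − M| = 57.173.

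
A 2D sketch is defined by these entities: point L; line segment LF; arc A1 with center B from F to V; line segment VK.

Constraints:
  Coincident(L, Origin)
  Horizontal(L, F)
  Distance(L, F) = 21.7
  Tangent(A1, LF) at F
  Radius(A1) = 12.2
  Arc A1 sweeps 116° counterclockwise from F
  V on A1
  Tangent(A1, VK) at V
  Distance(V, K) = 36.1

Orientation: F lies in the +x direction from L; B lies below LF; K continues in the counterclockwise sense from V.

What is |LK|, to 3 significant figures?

56.6

L is at the origin; LF is horizontal with |LF| = 21.7 and F on the +x side, so F = (21.7, 0.00). The tangent condition forces BF to be normal to LF, so B = F + (0, -12.2) = (21.7, -12.2). On A1, F sits at bearing 90° from B; a 116° counterclockwise sweep puts V at bearing 206°, so V = B + 12.2·(cos 206°, sin 206°) = (10.7, -17.5). The tangent condition forces BV to be normal to VK, so VK runs along (−sin 206°, cos 206°); with |VK| = 36.1, K = (26.6, -50.0). Then |LK| = |K − L| = 56.6.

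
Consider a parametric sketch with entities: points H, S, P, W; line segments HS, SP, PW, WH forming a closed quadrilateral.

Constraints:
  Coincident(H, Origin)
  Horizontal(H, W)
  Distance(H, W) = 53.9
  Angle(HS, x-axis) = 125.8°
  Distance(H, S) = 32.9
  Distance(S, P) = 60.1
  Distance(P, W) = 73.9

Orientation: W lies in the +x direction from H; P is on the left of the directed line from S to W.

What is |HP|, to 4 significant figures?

72.14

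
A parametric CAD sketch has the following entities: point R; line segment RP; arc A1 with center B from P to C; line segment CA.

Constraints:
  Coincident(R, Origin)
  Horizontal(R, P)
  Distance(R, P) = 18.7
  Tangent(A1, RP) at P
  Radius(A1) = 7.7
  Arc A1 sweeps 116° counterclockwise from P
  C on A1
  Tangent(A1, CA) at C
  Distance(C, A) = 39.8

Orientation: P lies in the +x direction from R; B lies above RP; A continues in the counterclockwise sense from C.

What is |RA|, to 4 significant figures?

47.56

R is at the origin; RP is horizontal with |RP| = 18.7 and P on the +x side, so P = (18.70, 0.000). Tangency of A1 to RP means the radius BP is perpendicular to RP, so B = P + (0, 7.7) = (18.70, 7.700). On A1, P sits at bearing -90° from B; a 116° counterclockwise sweep puts C at bearing 26°, so C = B + 7.7·(cos 26°, sin 26°) = (25.62, 11.08). Tangency of A1 to CA means the radius BC is perpendicular to CA, so CA runs along (−sin 26°, cos 26°); with |CA| = 39.8, A = (8.174, 46.85). Then |RA| = |A − R| = 47.56.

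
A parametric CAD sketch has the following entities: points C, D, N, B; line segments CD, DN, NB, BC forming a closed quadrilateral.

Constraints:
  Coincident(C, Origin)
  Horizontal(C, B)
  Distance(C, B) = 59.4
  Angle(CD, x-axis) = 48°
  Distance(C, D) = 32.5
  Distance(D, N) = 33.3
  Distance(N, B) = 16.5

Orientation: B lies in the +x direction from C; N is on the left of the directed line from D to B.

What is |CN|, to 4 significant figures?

56.12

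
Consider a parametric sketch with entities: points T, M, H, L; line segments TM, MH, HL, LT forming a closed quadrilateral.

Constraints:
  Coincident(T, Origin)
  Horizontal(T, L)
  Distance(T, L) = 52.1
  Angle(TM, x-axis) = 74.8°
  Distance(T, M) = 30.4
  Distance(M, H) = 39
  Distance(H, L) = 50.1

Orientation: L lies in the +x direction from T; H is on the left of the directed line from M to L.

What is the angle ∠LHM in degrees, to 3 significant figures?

71.8°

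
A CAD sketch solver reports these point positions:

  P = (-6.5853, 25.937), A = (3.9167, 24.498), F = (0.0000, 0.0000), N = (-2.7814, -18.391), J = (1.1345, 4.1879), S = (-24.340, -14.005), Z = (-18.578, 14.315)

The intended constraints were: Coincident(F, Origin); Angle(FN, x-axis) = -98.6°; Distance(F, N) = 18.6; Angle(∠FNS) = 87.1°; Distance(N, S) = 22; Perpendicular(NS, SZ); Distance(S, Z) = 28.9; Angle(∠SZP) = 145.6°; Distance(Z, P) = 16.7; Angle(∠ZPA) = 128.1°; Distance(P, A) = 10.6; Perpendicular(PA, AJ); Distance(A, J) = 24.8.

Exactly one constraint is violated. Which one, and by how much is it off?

Distance(A, J) = 24.8 — off by 4.30.

F = (0.00, 0.00) ✓; FN at -98.60° ✓; |FN| = 18.60 ✓; ∠FNS = 87.10° ✓; |NS| = 22.00 ✓; ∠(NS, SZ) = 90.00° ✓; |SZ| = 28.90 ✓; ∠SZP = 145.6° ✓; |ZP| = 16.70 ✓; ∠ZPA = 128.1° ✓; |PA| = 10.60 ✓; ∠(PA, AJ) = 90.00° ✓; |AJ| = 20.50 ✗.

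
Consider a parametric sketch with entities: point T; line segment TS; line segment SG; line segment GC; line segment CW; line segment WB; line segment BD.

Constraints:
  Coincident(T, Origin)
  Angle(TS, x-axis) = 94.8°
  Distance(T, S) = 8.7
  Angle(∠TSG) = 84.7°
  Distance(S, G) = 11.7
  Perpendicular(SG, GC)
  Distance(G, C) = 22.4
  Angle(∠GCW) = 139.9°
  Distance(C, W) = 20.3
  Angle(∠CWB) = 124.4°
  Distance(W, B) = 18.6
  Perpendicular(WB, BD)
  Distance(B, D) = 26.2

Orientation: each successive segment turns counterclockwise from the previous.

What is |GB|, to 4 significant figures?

47.95

T is at the origin; TS runs at 94.8° with length 8.7, so S = (-0.7280, 8.669). ∠TSG = 84.7° gives SG at -169.9° from the x-axis; with |SG| = 11.7, G = (-12.25, 6.618). SG ⟂ GC, so GC runs at -79.90°; with |GC| = 22.4, C = (-8.318, -15.44). ∠GCW = 139.9° gives CW at -39.80° from the x-axis; with |CW| = 20.3, W = (7.278, -28.43). ∠CWB = 124.4° gives WB at 15.80° from the x-axis; with |WB| = 18.6, B = (25.17, -23.36). Then |GB| = |B − G| = 47.95.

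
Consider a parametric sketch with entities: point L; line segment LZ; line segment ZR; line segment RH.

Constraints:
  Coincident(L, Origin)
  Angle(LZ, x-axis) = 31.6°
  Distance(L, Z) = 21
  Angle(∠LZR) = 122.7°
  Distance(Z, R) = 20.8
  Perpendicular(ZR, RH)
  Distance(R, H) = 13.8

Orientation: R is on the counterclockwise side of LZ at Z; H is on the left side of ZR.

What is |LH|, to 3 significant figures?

32.4

∠LZR = 122.7°, so ZR runs at 31.6° + (180° − 122.7°) = 88.9° from the x-axis; with |ZR| = 20.8, R = Z + 20.8·(cos 88.9°, sin 88.9°) = (18.3, 31.8). ZR ⟂ RH; with |RH| = 13.8 on the left of ZR, H = R + 13.8·(-1.00, 0.0192) = (4.49, 32.1). Then |LH| = |H − L| = 32.4.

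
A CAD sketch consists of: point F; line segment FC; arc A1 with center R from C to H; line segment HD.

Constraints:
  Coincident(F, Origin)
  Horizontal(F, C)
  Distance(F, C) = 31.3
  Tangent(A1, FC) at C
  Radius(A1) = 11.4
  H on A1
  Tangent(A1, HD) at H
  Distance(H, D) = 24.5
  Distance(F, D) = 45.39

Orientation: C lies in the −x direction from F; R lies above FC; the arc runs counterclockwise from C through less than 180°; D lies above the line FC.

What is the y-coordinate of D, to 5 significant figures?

37.732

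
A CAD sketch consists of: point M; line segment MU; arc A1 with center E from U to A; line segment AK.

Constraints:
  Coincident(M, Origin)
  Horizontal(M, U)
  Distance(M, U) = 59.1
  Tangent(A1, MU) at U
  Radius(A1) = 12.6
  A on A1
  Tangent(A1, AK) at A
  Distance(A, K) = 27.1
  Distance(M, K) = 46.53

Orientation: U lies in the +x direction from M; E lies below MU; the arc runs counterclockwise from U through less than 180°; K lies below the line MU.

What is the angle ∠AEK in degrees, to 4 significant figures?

65.06°

Checks: ∠(EU, UM) = 90.00° ✓; |EU| = 12.60 ✓; |EA| = 12.60 ✓; ∠(EA, AK) = 90.00° ✓; |AK| = 27.10 ✓; |MK| = 46.53 ✓.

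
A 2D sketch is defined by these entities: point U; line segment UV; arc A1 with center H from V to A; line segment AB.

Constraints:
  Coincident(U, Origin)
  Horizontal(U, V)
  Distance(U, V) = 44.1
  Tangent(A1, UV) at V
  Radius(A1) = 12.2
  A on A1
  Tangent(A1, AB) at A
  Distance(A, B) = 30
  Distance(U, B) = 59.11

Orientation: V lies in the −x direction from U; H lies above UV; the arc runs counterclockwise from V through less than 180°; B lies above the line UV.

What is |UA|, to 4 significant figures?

35.57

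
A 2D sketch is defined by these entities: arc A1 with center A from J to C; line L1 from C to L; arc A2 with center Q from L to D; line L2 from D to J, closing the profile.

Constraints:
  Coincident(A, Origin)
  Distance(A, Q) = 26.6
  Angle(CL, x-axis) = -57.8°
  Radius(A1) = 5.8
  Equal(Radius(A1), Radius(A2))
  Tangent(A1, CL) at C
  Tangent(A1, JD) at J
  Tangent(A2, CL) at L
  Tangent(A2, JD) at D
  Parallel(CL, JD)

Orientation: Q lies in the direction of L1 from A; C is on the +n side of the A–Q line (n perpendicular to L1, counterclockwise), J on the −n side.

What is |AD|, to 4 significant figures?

27.22

The slot axis is L1's direction at -57.8°, so u = (cos -57.8°, sin -57.8°) = (0.5329, -0.8462) and n = (−sin -57.8°, cos -57.8°) = (0.8462, 0.5329). A is at the origin and Q lies 26.6 along u from A, so Q = 26.6·u = (14.17, -22.51). Tangency of A1 to both parallel lines with radius 5.8 puts C and J at A ± 5.8·n: C = (4.908, 3.091), J = (-4.908, -3.091). Equal radii place L and D the same way about Q: L = Q + 5.8·n = (19.08, -19.42), D = Q − 5.8·n = (9.267, -25.60). Then |AD| = |D − A| = 27.22.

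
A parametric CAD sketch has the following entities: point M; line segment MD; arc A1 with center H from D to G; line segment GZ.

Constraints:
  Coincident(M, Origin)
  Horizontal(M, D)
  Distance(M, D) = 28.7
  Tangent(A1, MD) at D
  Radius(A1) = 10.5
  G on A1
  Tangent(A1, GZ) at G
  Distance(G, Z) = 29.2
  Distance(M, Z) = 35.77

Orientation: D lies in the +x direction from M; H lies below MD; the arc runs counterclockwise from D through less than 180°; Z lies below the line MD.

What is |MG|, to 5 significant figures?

20.062

M is at the origin; MD is horizontal with |MD| = 28.7 and D on the +x side, so D = (28.700, 0.0000). Since A1 is tangent to MD there, HD ⟂ MD, so H = D + (0, -10.5) = (28.700, -10.500). Since HG ⟂ GZ (tangency), |HZ| = √(10.5² + 29.2²) = 31.030 regardless of where G sits on A1. So Z lies on both circle(M, 35.77) and circle(H, 31.030); the below-MD intersection is Z = (9.1337, -34.584). G is the foot of the tangent from Z: G = (18.791, -7.0274).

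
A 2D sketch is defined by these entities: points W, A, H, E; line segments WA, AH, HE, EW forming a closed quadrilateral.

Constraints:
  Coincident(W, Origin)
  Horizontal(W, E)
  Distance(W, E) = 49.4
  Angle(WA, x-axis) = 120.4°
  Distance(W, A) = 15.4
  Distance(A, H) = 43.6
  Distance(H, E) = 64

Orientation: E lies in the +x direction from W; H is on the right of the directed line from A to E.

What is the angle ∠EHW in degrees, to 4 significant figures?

48.79°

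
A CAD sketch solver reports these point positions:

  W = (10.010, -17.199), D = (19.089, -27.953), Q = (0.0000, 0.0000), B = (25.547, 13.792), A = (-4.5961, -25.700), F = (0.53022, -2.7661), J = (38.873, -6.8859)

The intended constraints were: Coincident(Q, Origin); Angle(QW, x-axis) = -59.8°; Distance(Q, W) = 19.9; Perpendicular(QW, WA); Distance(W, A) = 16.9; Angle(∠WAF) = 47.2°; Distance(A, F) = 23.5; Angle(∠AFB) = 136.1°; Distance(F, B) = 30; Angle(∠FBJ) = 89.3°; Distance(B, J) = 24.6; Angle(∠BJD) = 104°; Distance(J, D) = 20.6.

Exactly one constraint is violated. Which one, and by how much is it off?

Distance(J, D) = 20.6 — off by 8.30.

Q = (0.00, 0.00) ✓; QW at -59.80° ✓; |QW| = 19.90 ✓; ∠(QW, WA) = 90.00° ✓; |WA| = 16.90 ✓; ∠WAF = 47.20° ✓; |AF| = 23.50 ✓; ∠AFB = 136.1° ✓; |FB| = 30.00 ✓; ∠FBJ = 89.30° ✓; |BJ| = 24.60 ✓; ∠BJD = 104.0° ✓; |JD| = 28.90 ✗.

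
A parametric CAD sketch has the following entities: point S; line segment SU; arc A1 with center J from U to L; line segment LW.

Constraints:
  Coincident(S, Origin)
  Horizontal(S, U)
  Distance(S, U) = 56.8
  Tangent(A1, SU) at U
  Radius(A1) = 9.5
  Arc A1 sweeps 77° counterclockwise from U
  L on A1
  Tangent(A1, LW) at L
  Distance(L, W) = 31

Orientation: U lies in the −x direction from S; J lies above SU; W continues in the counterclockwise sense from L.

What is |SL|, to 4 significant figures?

48.11

Tangency of A1 to SU means the radius JU is perpendicular to SU, so J = U + (0, 9.5) = (-56.80, 9.500). On A1, U sits at bearing -90° from J; a 77° counterclockwise sweep puts L at bearing -13°, so L = J + 9.5·(cos -13°, sin -13°) = (-47.54, 7.363). Then |SL| = |L − S| = 48.11.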